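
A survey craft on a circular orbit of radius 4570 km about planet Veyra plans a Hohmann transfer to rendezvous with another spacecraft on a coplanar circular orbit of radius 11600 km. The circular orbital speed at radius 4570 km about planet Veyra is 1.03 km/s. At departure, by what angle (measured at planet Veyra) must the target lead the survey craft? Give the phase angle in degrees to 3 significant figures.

From the circular-orbit relation v² = μ/r at r = 4570 km: μ = v²r = (1.03)² × 4570 = 4848.31 km³/s².
Semi-major axis of the transfer orbit: a_t = (4570 + 11600)/2 = 8085 km.
Transfer time t = π√(a_t³/μ) = 32800 s.
The target's mean motion on its circular orbit is ω₂ = √(μ/r₂³) = 5.573×10^-5 rad/s.
Angle swept by the target during transfer: ω₂·t = 1.828 rad = 104.7°.
Arrival is 180° from departure on the ellipse, so φ = 180° − 104.7° = 75.3°.

φ = 75.3°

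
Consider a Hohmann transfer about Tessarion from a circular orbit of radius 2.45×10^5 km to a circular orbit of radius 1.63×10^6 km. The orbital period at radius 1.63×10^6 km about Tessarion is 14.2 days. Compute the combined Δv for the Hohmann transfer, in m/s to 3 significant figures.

From Kepler's third law T² = 4π²r³/μ at r = 1.63×10^6 km, T = 14.2 days = 14.2 × 86400 s = 1.22688×10^6 s: μ = 4π²r³/T² = 1.13584×10^8 km³/s².
Semi-major axis of the transfer orbit: a_t = (2.450×10^5 + 1.630×10^6)/2 = 9.375×10^5 km.
At r₁ the circular-orbit speed is v₁ = √(μ/r₁) = 21.53 km/s.
On the transfer ellipse at r₁, vis-viva equation gives v_p = √[μ(2/r₁ − 1/a_t)] = 28.39 km/s.
First burn Δv₁ = |v_p − v₁| = 6.860 km/s.
At r₂, v₂ = √(μ/r₂) = 8.3477 km/s.
Transfer-orbit speed at r₂: v_a = √[μ(2/r₂ − 1/a_t)] = 4.2674 km/s.
Second burn Δv₂ = |v₂ − v_a| = 4.080 km/s.
Total Δv = Δv₁ + Δv₂ = 10.94 km/s.

Δv = 10900 m/s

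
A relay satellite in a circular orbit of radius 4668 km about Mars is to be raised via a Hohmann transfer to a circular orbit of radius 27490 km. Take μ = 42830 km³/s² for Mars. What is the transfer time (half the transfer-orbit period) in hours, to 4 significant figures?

t = 8.597 hours

The Hohmann ellipse has a_t = (r₁ + r₂)/2 = 16079 km.
Half the transfer-orbit period gives t = π√(a_t³/μ) = 30950 s.
Converting: 30950 s ÷ 3600 s/hour = 8.597 hours.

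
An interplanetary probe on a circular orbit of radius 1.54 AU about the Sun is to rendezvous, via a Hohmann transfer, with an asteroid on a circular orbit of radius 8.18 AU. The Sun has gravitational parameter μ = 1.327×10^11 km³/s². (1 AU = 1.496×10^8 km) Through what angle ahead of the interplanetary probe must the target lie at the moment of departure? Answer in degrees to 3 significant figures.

In km: r₁ = 1.54 × 1.496×10^8 = 2.30384×10^8 km; r₂ = 8.18 × 1.496×10^8 = 1.223728×10^9 km.
Semi-major axis of the transfer orbit: a_t = (2.30384×10^8 + 1.223728×10^9)/2 = 7.27056×10^8 km.
The half-period of the transfer ellipse is t = π√(a_t³/μ) = 1.6907×10^8 s.
Target angular speed ω₂ = √(μ/r₂³) = 8.5096×10^-9 rad/s.
Angle swept by the target during transfer: ω₂·t = 1.4387 rad = 82.43°.
The interplanetary probe traverses 180° on the transfer ellipse, so the target must lead by 180° − 82.43° = 97.6°.

φ = 97.6°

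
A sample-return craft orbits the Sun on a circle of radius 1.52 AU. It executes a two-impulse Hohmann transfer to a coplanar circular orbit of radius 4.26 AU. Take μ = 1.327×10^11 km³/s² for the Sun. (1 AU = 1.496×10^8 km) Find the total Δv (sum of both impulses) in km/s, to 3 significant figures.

In km: r₁ = 1.52 × 1.496×10^8 = 2.27392×10^8 km; r₂ = 4.26 × 1.496×10^8 = 6.37296×10^8 km.
The Hohmann ellipse has a_t = (r₁ + r₂)/2 = 4.32344×10^8 km.
Circular speed at r₁: v₁ = √(μ/r₁) = √(1.327×10^11/2.27392×10^8) = 24.157 km/s.
On the transfer ellipse at r₁, vis-viva equation gives v_p = √[μ(2/r₁ − 1/a_t)] = 29.329 km/s.
First burn Δv₁ = |v_p − v₁| = 5.172 km/s.
At r₂, v₂ = √(μ/r₂) = 14.430 km/s.
Transfer-orbit speed at r₂: v_a = √[μ(2/r₂ − 1/a_t)] = 10.465 km/s.
Second burn Δv₂ = |v₂ − v_a| = 3.965 km/s.
Δv = Δv₁ + Δv₂ = 5.172 + 3.965 = 9.137 km/s.

Δv = 9.14 km/s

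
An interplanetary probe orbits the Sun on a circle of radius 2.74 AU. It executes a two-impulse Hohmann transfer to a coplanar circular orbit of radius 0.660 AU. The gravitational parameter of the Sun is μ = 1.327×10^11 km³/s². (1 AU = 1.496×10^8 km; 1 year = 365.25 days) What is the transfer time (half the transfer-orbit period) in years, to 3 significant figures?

In km: r₁ = 2.74 × 1.496×10^8 = 4.09904×10^8 km; r₂ = 0.660 × 1.496×10^8 = 9.8736×10^7 km.
Semi-major axis of the transfer orbit: a_t = (4.09904×10^8 + 9.8736×10^7)/2 = 2.5432×10^8 km.
By Kepler's third law the transfer-orbit period is T = 2π√(a_t³/μ), so t = T/2 = 3.498×10^7 s.
Converting: 3.498×10^7 s ÷ 3.15576×10^7 s/year (365.25 × 86400) = 1.11 years.

t = 1.11 years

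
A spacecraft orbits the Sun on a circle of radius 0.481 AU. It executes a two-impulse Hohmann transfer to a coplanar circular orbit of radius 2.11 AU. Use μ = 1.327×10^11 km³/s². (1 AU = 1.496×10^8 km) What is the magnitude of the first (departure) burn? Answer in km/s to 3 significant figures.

In km: r₁ = 0.481 × 1.496×10^8 = 7.19576×10^7 km; r₂ = 2.11 × 1.496×10^8 = 3.15656×10^8 km.
The Hohmann ellipse has a_t = (r₁ + r₂)/2 = 1.938068×10^8 km.
Circular speed at r = 7.19576×10^7 km: v_c = √(μ/r) = 42.94 km/s.
Vis-viva on the transfer ellipse at r = 7.19576×10^7 km gives v_t = √[μ(2/r − 1/a_t)] = 54.80 km/s.
Δv₁ = |v_t − v_c| = |54.80 − 42.94| = 11.86 km/s.

Δv₁ = 11.9 km/s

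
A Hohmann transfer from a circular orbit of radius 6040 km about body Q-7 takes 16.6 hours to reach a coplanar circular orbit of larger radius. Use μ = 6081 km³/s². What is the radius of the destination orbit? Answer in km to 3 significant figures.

r₂ = 20000 km

Transfer time t = 16.6 hours = 59760 s, and t = π√(a_t³/μ).
So a_t = (μ t²/π²)^(1/3) = (6081 × (59760)² / π²)^(1/3) = 13007 km.
Since a_t = (r₁ + r₂)/2, r₂ = 2a_t − r₁ = 2×13007 − 6040 = 19974 km.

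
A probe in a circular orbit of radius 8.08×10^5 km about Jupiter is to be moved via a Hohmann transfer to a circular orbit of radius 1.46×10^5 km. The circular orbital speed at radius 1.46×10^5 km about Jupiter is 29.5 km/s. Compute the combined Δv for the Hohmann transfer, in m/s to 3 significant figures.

From the circular-orbit relation v² = μ/r at r = 1.46×10^5 km: μ = v²r = (29.5)² × 1.46×10^5 = 1.27056×10^8 km³/s².
Transfer-ellipse semi-major axis a_t = (r₁ + r₂)/2 = (8.080×10^5 + 1.460×10^5)/2 = 4.770×10^5 km.
At r₁ the circular-orbit speed is v₁ = √(μ/r₁) = 12.54 km/s.
On the transfer ellipse at r₁, vis-viva equation gives v_a = √[μ(2/r₁ − 1/a_t)] = 6.938 km/s.
First burn Δv₁ = |v_a − v₁| = 5.602 km/s.
Circular speed at r₂: v₂ = √(μ/r₂) = 29.500 km/s.
Transfer-orbit speed at r₂: v_p = √[μ(2/r₂ − 1/a_t)] = 38.394 km/s.
Second burn Δv₂ = |v₂ − v_p| = 8.894 km/s.
Total Δv = Δv₁ + Δv₂ = 14.50 km/s.

Δv = 14500 m/s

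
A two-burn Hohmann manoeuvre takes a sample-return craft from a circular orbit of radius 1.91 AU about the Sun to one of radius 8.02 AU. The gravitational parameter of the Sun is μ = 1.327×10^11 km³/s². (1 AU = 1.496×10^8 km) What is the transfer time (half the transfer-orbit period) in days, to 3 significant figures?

t = 2020 days

In km: r₁ = 1.91 × 1.496×10^8 = 2.85736×10^8 km; r₂ = 8.02 × 1.496×10^8 = 1.199792×10^9 km.
Transfer-ellipse semi-major axis a_t = (r₁ + r₂)/2 = (2.85736×10^8 + 1.199792×10^9)/2 = 7.42764×10^8 km.
Transfer time t = π√(a_t³/μ) = π√((7.42764×10^8)³ / 1.327×10^11) = 1.746×10^8 s.
Converting: 1.746×10^8 s ÷ 86400 s/day = 2020 days.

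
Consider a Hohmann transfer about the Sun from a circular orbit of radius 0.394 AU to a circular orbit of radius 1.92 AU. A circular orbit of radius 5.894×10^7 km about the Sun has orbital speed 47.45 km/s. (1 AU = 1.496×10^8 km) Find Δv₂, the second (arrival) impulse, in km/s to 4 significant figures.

Δv₂ = 8.951 km/s

From the circular-orbit relation v² = μ/r at r = 5.894×10^7 km: μ = v²r = (47.45)² × 5.894×10^7 = 1.32704×10^11 km³/s².
In km: r₁ = 0.394 × 1.496×10^8 = 5.89424×10^7 km; r₂ = 1.92 × 1.496×10^8 = 2.87232×10^8 km.
Transfer-ellipse semi-major axis a_t = (r₁ + r₂)/2 = (5.89424×10^7 + 2.87232×10^8)/2 = 1.730872×10^8 km.
Circular speed at r = 2.87232×10^8 km: v_c = √(μ/r) = 21.494 km/s.
Vis-viva on the transfer ellipse at r = 2.87232×10^8 km gives v_t = √[μ(2/r − 1/a_t)] = 12.543 km/s.
Δv₂ = |v_t − v_c| = |12.543 − 21.494| = 8.951 km/s.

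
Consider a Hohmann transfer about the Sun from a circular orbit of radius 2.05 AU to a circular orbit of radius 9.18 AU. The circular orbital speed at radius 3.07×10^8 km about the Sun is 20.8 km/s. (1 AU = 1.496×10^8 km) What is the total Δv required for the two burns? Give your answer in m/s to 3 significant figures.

Δv = 9690 m/s

From the circular-orbit relation v² = μ/r at r = 3.07×10^8 km: μ = v²r = (20.8)² × 3.07×10^8 = 1.32820×10^11 km³/s².
In km: r₁ = 2.05 × 1.496×10^8 = 3.0668×10^8 km; r₂ = 9.18 × 1.496×10^8 = 1.373328×10^9 km.
Semi-major axis of the transfer orbit: a_t = (3.0668×10^8 + 1.373328×10^9)/2 = 8.40004×10^8 km.
Circular speed at r₁: v₁ = √(μ/r₁) = √(1.32820×10^11/3.0668×10^8) = 20.8108 km/s.
Transfer-orbit speed at r₁ (vis-viva): v_p = √[μ(2/r₁ − 1/a_t)] = 26.6095 km/s.
First burn Δv₁ = |v_p − v₁| = 5.799 km/s.
Circular speed at r₂: v₂ = √(μ/r₂) = 9.834 km/s.
Transfer-orbit speed at r₂: v_a = √[μ(2/r₂ − 1/a_t)] = 5.942 km/s.
Second burn Δv₂ = |v₂ − v_a| = 3.892 km/s.
Total Δv = Δv₁ + Δv₂ = 9.691 km/s.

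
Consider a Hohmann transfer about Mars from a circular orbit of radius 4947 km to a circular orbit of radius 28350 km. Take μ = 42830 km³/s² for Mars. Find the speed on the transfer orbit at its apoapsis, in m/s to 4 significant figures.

The Hohmann ellipse has a_t = (r₁ + r₂)/2 = 16648.5 km.
The apoapsis of the transfer ellipse is at r = 28350 km.
From the vis-viva equation, v = √[μ(2/r − 1/a_t)] = 0.6700 km/s.

v = 670.0 m/s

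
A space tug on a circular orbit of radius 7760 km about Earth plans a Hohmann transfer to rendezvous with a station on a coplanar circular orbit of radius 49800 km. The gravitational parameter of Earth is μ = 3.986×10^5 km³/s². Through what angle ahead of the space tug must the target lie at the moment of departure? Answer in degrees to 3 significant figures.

φ = 101°

The Hohmann ellipse has a_t = (r₁ + r₂)/2 = 28780 km.
Transfer time t = π√(a_t³/μ) = 24295 s.
Target angular speed ω₂ = √(μ/r₂³) = 5.6810×10^-5 rad/s.
Angle swept by the target during transfer: ω₂·t = 1.3802 rad = 79.08°.
Arrival is 180° from departure on the ellipse, so φ = 180° − 79.08° = 101°.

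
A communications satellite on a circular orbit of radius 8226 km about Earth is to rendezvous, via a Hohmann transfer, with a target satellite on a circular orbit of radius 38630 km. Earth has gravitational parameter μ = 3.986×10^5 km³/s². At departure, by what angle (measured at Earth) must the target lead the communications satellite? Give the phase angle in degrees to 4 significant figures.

φ = 94.99°

The Hohmann ellipse has a_t = (r₁ + r₂)/2 = 23428 km.
Transfer time t = π√(a_t³/μ) = 17843.7 s.
Target angular speed ω₂ = √(μ/r₂³) = 8.31537×10^-5 rad/s.
Angle swept by the target during transfer: ω₂·t = 1.48377 rad = 85.01°.
The communications satellite traverses 180° on the transfer ellipse, so the target must lead by 180° − 85.01° = 94.99°.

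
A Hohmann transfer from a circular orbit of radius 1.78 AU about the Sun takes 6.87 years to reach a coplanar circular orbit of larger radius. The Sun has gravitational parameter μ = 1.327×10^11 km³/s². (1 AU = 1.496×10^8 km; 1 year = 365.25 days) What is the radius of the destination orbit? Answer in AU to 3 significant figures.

In km: r₁ = 1.78 × 1.496×10^8 = 2.66288×10^8 km.
Transfer time t = 6.87 years × 365.25 × 86400 s = 2.16800712×10^8 s, and t = π√(a_t³/μ).
So a_t = (μ t²/π²)^(1/3) = (1.327×10^11 × (2.16800712×10^8)² / π²)^(1/3) = 8.5815×10^8 km.
Since a_t = (r₁ + r₂)/2, r₂ = 2a_t − r₁ = 2×8.5815×10^8 − 2.66288×10^8 = 1.450012×10^9 km.
In AU: r₂ = 1.450012×10^9 / 1.496×10^8 = 9.69 AU.

r₂ = 9.69 AU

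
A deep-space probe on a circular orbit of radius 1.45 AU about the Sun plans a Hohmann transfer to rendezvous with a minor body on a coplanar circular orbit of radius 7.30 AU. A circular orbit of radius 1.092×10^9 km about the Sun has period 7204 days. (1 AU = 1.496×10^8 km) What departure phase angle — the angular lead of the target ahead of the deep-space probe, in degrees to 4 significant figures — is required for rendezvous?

From Kepler's third law T² = 4π²r³/μ at r = 1.092×10^9 km, T = 7204 days = 7204 × 86400 s = 6.224256×10^8 s: μ = 4π²r³/T² = 1.32694×10^11 km³/s².
In km: r₁ = 1.45 × 1.496×10^8 = 2.1692×10^8 km; r₂ = 7.30 × 1.496×10^8 = 1.09208×10^9 km.
Transfer-ellipse semi-major axis a_t = (r₁ + r₂)/2 = (2.1692×10^8 + 1.09208×10^9)/2 = 6.545×10^8 km.
Transfer time t = π√(a_t³/μ) = 1.44407×10^8 s.
Target angular speed ω₂ = √(μ/r₂³) = 1.00936×10^-8 rad/s.
Angle swept by the target during transfer: ω₂·t = 1.4576 rad = 83.51°.
Arrival is 180° from departure on the ellipse, so φ = 180° − 83.51° = 96.49°.

φ = 96.49°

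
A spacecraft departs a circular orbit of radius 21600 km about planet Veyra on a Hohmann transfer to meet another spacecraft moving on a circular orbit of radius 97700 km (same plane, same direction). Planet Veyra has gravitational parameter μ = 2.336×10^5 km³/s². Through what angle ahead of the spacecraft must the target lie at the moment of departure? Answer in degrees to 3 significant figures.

φ = 94.1°

Transfer-ellipse semi-major axis a_t = (r₁ + r₂)/2 = (21600 + 97700)/2 = 59650 km.
Transfer time t = π√(a_t³/μ) = 94695 s.
The target's mean motion on its circular orbit is ω₂ = √(μ/r₂³) = 1.5827×10^-5 rad/s.
Angle swept by the target during transfer: ω₂·t = 1.4987 rad = 85.87°.
Arrival is 180° from departure on the ellipse, so φ = 180° − 85.87° = 94.1°.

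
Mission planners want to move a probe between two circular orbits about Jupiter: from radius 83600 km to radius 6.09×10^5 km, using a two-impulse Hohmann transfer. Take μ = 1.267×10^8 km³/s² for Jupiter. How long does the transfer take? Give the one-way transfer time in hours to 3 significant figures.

The Hohmann ellipse has a_t = (r₁ + r₂)/2 = 3.463×10^5 km.
By Kepler's third law the transfer-orbit period is T = 2π√(a_t³/μ), so t = T/2 = 56880 s.
Converting: 56880 s ÷ 3600 s/hour = 15.8 hours.

t = 15.8 hours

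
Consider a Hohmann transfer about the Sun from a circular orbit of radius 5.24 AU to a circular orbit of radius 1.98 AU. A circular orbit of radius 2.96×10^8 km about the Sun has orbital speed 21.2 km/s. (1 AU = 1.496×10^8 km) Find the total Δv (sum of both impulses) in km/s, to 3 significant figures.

Δv = 7.72 km/s

From the circular-orbit relation v² = μ/r at r = 2.96×10^8 km: μ = v²r = (21.2)² × 2.96×10^8 = 1.33034×10^11 km³/s².
In km: r₁ = 5.24 × 1.496×10^8 = 7.83904×10^8 km; r₂ = 1.98 × 1.496×10^8 = 2.96208×10^8 km.
Transfer-ellipse semi-major axis a_t = (r₁ + r₂)/2 = (7.83904×10^8 + 2.96208×10^8)/2 = 5.40056×10^8 km.
Circular speed at r₁: v₁ = √(μ/r₁) = √(1.33034×10^11/7.83904×10^8) = 13.027 km/s.
Transfer-orbit speed at r₁ (vis-viva equation): v_a = √[μ(2/r₁ − 1/a_t)] = 9.6478 km/s.
First burn Δv₁ = |v_a − v₁| = 3.379 km/s.
At r₂, v₂ = √(μ/r₂) = 21.19 km/s.
Transfer-orbit speed at r₂: v_p = √[μ(2/r₂ − 1/a_t)] = 25.53 km/s.
Second burn Δv₂ = |v₂ − v_p| = 4.340 km/s.
Δv = Δv₁ + Δv₂ = 3.379 + 4.340 = 7.719 km/s.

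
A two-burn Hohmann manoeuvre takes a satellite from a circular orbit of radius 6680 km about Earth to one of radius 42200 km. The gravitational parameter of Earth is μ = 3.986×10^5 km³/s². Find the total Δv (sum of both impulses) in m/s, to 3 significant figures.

Δv = 3890 m/s

Transfer-ellipse semi-major axis a_t = (r₁ + r₂)/2 = (6680 + 42200)/2 = 24440 km.
Circular speed at r₁: v₁ = √(μ/r₁) = √(3.986×10^5/6680) = 7.72468 km/s.
On the transfer ellipse at r₁, vis-viva gives v_p = √[μ(2/r₁ − 1/a_t)] = 10.1505 km/s.
First burn Δv₁ = |v_p − v₁| = 2.4258 km/s.
At r₂, v₂ = √(μ/r₂) = 3.0734 km/s.
Transfer-orbit speed at r₂: v_a = √[μ(2/r₂ − 1/a_t)] = 1.6068 km/s.
Second burn Δv₂ = |v₂ − v_a| = 1.4666 km/s.
Total Δv = Δv₁ + Δv₂ = 3.892 km/s.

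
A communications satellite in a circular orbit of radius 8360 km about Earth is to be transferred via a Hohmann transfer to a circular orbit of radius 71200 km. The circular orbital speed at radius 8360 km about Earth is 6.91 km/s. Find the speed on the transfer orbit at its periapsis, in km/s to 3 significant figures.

v = 9.24 km/s

From the circular-orbit relation v² = μ/r at r = 8360 km: μ = v²r = (6.91)² × 8360 = 3.99174×10^5 km³/s².
Semi-major axis of the transfer orbit: a_t = (8360 + 71200)/2 = 39780 km.
At periapsis, r = 8360 km.
Applying v² = μ(2/r − 1/a_t): v = 9.245 km/s.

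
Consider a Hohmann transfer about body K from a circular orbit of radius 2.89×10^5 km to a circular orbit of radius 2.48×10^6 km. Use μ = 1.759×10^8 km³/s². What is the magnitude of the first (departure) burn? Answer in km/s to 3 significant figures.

Δv₁ = 8.35 km/s

The Hohmann ellipse has a_t = (r₁ + r₂)/2 = 1.3845×10^6 km.
Circular speed at r = 2.890×10^5 km: v_c = √(μ/r) = 24.671 km/s.
Transfer-orbit speed at the same r (vis-viva, a = a_t): v_t = √[μ(2/r − 1/a_t)] = 33.019 km/s.
Δv₁ = |v_t − v_c| = |33.019 − 24.671| = 8.348 km/s.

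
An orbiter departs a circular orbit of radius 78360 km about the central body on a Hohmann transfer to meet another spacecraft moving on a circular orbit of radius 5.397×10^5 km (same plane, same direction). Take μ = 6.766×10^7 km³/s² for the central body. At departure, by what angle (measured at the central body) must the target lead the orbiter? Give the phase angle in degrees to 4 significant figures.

Transfer-ellipse semi-major axis a_t = (r₁ + r₂)/2 = (78360 + 5.397×10^5)/2 = 3.0903×10^5 km.
The half-period of the transfer ellipse is t = π√(a_t³/μ) = 65612 s.
The target's mean motion on its circular orbit is ω₂ = √(μ/r₂³) = 2.0746×10^-5 rad/s.
Angle swept by the target during transfer: ω₂·t = 1.3612 rad = 77.99°.
Arrival is 180° from departure on the ellipse, so φ = 180° − 77.99° = 102.0°.

φ = 102.0°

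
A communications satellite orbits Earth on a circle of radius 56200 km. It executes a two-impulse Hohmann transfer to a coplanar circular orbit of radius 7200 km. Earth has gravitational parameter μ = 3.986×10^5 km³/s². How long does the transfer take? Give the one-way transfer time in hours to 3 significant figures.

The Hohmann ellipse has a_t = (r₁ + r₂)/2 = 31700 km.
By Kepler's third law the transfer-orbit period is T = 2π√(a_t³/μ), so t = T/2 = 28080 s.
Converting: 28080 s ÷ 3600 s/hour = 7.80 hours.

t = 7.80 hours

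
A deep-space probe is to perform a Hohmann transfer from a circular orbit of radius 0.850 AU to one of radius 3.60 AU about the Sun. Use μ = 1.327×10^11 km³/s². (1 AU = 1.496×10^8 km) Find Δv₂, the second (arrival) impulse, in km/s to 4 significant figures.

In km: r₁ = 0.850 × 1.496×10^8 = 1.2716×10^8 km; r₂ = 3.60 × 1.496×10^8 = 5.3856×10^8 km.
Transfer-ellipse semi-major axis a_t = (r₁ + r₂)/2 = (1.2716×10^8 + 5.3856×10^8)/2 = 3.3286×10^8 km.
Circular speed at r = 5.3856×10^8 km: v_c = √(μ/r) = 15.697 km/s.
Vis-viva on the transfer ellipse at r = 5.3856×10^8 km gives v_t = √[μ(2/r − 1/a_t)] = 9.7020 km/s.
Δv₂ = |v_t − v_c| = |9.7020 − 15.697| = 5.995 km/s.

Δv₂ = 5.995 km/s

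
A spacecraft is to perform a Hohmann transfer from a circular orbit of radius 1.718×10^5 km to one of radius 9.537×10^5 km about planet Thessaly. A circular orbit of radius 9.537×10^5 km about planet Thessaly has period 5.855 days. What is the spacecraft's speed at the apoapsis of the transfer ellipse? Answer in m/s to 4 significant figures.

v = 6545 m/s

From Kepler's third law T² = 4π²r³/μ at r = 9.537×10^5 km, T = 5.855 days = 5.855 × 86400 s = 5.05872×10^5 s: μ = 4π²r³/T² = 1.33818×10^8 km³/s².
Transfer-ellipse semi-major axis a_t = (r₁ + r₂)/2 = (1.718×10^5 + 9.537×10^5)/2 = 5.6275×10^5 km.
The apoapsis of the transfer ellipse is at r = 9.537×10^5 km.
Applying v² = μ(2/r − 1/a_t): v = 6.545 km/s.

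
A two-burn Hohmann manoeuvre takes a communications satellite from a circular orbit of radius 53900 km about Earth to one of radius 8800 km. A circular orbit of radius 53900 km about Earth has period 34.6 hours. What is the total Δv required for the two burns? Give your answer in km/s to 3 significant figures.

Δv = 3.37 km/s

From Kepler's third law T² = 4π²r³/μ at r = 53900 km, T = 34.6 hours = 34.6 × 3600 s = 1.2456×10^5 s: μ = 4π²r³/T² = 3.98445×10^5 km³/s².
Semi-major axis of the transfer orbit: a_t = (53900 + 8800)/2 = 31350 km.
Circular speed at r₁: v₁ = √(μ/r₁) = √(3.98445×10^5/53900) = 2.7189 km/s.
On the transfer ellipse at r₁, v² = μ(2/r − 1/a) gives v_a = √[μ(2/r₁ − 1/a_t)] = 1.4405 km/s.
First burn Δv₁ = |v_a − v₁| = 1.2784 km/s.
Circular speed at r₂: v₂ = √(μ/r₂) = 6.72888 km/s.
Transfer-orbit speed at r₂: v_p = √[μ(2/r₂ − 1/a_t)] = 8.82305 km/s.
Second burn Δv₂ = |v₂ − v_p| = 2.0942 km/s.
Δv = Δv₁ + Δv₂ = 1.2784 + 2.0942 = 3.373 km/s.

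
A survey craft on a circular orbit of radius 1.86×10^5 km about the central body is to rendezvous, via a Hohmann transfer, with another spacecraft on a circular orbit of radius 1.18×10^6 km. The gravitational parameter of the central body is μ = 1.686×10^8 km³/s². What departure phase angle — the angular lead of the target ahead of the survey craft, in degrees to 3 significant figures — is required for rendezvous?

Semi-major axis of the transfer orbit: a_t = (1.860×10^5 + 1.180×10^6)/2 = 6.830×10^5 km.
Transfer time t = π√(a_t³/μ) = 1.36569×10^5 s.
Target angular speed ω₂ = √(μ/r₂³) = 1.01299×10^-5 rad/s.
Angle swept by the target during transfer: ω₂·t = 1.3834 rad = 79.26°.
The survey craft traverses 180° on the transfer ellipse, so the target must lead by 180° − 79.26° = 101°.

φ = 101°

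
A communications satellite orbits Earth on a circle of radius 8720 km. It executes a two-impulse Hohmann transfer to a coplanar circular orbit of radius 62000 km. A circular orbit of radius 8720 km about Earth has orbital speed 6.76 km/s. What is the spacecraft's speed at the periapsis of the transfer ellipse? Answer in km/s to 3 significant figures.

From the circular-orbit relation v² = μ/r at r = 8720 km: μ = v²r = (6.76)² × 8720 = 3.98483×10^5 km³/s².
Transfer-ellipse semi-major axis a_t = (r₁ + r₂)/2 = (8720 + 62000)/2 = 35360 km.
At periapsis, r = 8720 km.
From the vis-viva equation, v = √[μ(2/r − 1/a_t)] = 8.951 km/s.

v = 8.95 km/s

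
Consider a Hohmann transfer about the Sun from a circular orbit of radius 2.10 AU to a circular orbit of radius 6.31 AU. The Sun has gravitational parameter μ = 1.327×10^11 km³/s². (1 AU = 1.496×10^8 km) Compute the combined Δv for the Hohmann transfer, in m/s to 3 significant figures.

Δv = 8100 m/s

In km: r₁ = 2.10 × 1.496×10^8 = 3.1416×10^8 km; r₂ = 6.31 × 1.496×10^8 = 9.43976×10^8 km.
Transfer-ellipse semi-major axis a_t = (r₁ + r₂)/2 = (3.1416×10^8 + 9.43976×10^8)/2 = 6.29068×10^8 km.
Circular speed at r₁: v₁ = √(μ/r₁) = √(1.327×10^11/3.1416×10^8) = 20.552 km/s.
On the transfer ellipse at r₁, vis-viva equation gives v_p = √[μ(2/r₁ − 1/a_t)] = 25.176 km/s.
First burn Δv₁ = |v_p − v₁| = 4.624 km/s.
Circular speed at r₂: v₂ = √(μ/r₂) = 11.8565 km/s.
Transfer-orbit speed at r₂: v_a = √[μ(2/r₂ − 1/a_t)] = 8.37880 km/s.
Second burn Δv₂ = |v₂ − v_a| = 3.478 km/s.
Δv = Δv₁ + Δv₂ = 4.624 + 3.478 = 8.102 km/s.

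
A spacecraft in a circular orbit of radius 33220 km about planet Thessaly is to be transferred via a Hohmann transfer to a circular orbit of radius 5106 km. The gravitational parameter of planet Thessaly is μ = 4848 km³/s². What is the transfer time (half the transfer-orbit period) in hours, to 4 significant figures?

Transfer-ellipse semi-major axis a_t = (r₁ + r₂)/2 = (33220 + 5106)/2 = 19163 km.
By Kepler's third law the transfer-orbit period is T = 2π√(a_t³/μ), so t = T/2 = 1.197×10^5 s.
Converting: 1.197×10^5 s ÷ 3600 s/hour = 33.25 hours.

t = 33.25 hours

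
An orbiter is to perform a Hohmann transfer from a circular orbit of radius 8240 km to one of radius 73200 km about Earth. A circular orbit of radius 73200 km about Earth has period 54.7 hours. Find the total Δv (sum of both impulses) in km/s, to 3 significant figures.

From Kepler's third law T² = 4π²r³/μ at r = 73200 km, T = 54.7 hours = 54.7 × 3600 s = 1.9692×10^5 s: μ = 4π²r³/T² = 3.99313×10^5 km³/s².
Transfer-ellipse semi-major axis a_t = (r₁ + r₂)/2 = (8240 + 73200)/2 = 40720 km.
At r₁ the circular-orbit speed is v₁ = √(μ/r₁) = 6.9613 km/s.
Transfer-orbit speed at r₁ (vis-viva equation): v_p = √[μ(2/r₁ − 1/a_t)] = 9.3335 km/s.
First burn Δv₁ = |v_p − v₁| = 2.372 km/s.
Circular speed at r₂: v₂ = √(μ/r₂) = 2.336 km/s.
Transfer-orbit speed at r₂: v_a = √[μ(2/r₂ − 1/a_t)] = 1.051 km/s.
Second burn Δv₂ = |v₂ − v_a| = 1.285 km/s.
Total Δv = Δv₁ + Δv₂ = 3.657 km/s.

Δv = 3.66 km/s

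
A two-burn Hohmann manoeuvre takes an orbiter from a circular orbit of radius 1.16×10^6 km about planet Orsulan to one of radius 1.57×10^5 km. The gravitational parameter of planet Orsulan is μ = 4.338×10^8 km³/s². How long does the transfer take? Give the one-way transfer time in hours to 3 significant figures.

t = 22.4 hours

Semi-major axis of the transfer orbit: a_t = (1.160×10^6 + 1.570×10^5)/2 = 6.585×10^5 km.
Half the transfer-orbit period gives t = π√(a_t³/μ) = 80600 s.
Converting: 80600 s ÷ 3600 s/hour = 22.4 hours.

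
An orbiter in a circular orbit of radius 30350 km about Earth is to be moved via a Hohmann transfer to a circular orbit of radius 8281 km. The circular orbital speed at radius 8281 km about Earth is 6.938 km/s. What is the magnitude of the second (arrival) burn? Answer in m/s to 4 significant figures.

From the circular-orbit relation v² = μ/r at r = 8281 km: μ = v²r = (6.938)² × 8281 = 3.98613×10^5 km³/s².
Transfer-ellipse semi-major axis a_t = (r₁ + r₂)/2 = (30350 + 8281)/2 = 19315.5 km.
Circular speed at r = 8281 km: v_c = √(μ/r) = 6.938 km/s.
Vis-viva on the transfer ellipse at r = 8281 km gives v_t = √[μ(2/r − 1/a_t)] = 8.697 km/s.
Δv₂ = |v_t − v_c| = |8.697 − 6.938| = 1.759 km/s.

Δv₂ = 1759 m/s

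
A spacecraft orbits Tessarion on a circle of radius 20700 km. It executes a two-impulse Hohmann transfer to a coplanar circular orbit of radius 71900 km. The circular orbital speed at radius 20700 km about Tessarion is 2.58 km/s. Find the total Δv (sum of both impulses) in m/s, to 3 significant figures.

From the circular-orbit relation v² = μ/r at r = 20700 km: μ = v²r = (2.58)² × 20700 = 1.37787×10^5 km³/s².
The Hohmann ellipse has a_t = (r₁ + r₂)/2 = 46300 km.
At r₁ the circular-orbit speed is v₁ = √(μ/r₁) = 2.5800 km/s.
Transfer-orbit speed at r₁ (vis-viva): v_p = √[μ(2/r₁ − 1/a_t)] = 3.2151 km/s.
First burn Δv₁ = |v_p − v₁| = 0.6351 km/s.
Circular speed at r₂: v₂ = √(μ/r₂) = 1.3843 km/s.
Transfer-orbit speed at r₂: v_a = √[μ(2/r₂ − 1/a_t)] = 0.92563 km/s.
Second burn Δv₂ = |v₂ − v_a| = 0.4587 km/s.
Δv = Δv₁ + Δv₂ = 0.6351 + 0.4587 = 1.094 km/s.

Δv = 1090 m/s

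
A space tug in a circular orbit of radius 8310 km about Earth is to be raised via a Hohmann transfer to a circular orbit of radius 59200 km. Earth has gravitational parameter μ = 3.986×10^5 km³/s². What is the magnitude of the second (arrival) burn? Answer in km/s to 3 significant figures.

Δv₂ = 1.31 km/s

Transfer-ellipse semi-major axis a_t = (r₁ + r₂)/2 = (8310 + 59200)/2 = 33755 km.
Circular speed at r = 59200 km: v_c = √(μ/r) = 2.5948 km/s.
Transfer-orbit speed at the same r (vis-viva, a = a_t): v_t = √[μ(2/r − 1/a_t)] = 1.2875 km/s.
Δv₂ = |v_t − v_c| = |1.2875 − 2.5948| = 1.307 km/s.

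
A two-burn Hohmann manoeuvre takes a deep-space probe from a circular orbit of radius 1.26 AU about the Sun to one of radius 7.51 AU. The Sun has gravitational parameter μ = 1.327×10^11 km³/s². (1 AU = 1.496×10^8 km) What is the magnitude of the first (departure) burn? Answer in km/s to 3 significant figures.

Δv₁ = 8.19 km/s

In km: r₁ = 1.26 × 1.496×10^8 = 1.88496×10^8 km; r₂ = 7.51 × 1.496×10^8 = 1.123496×10^9 km.
Semi-major axis of the transfer orbit: a_t = (1.88496×10^8 + 1.123496×10^9)/2 = 6.55996×10^8 km.
Circular speed at r = 1.88496×10^8 km: v_c = √(μ/r) = 26.53 km/s.
Transfer-orbit speed at the same r (vis-viva, a = a_t): v_t = √[μ(2/r − 1/a_t)] = 34.72 km/s.
Δv₁ = |v_t − v_c| = |34.72 − 26.53| = 8.190 km/s.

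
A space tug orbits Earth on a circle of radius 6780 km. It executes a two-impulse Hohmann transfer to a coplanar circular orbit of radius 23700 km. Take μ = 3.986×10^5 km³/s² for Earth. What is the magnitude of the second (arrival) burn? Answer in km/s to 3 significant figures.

Semi-major axis of the transfer orbit: a_t = (6780 + 23700)/2 = 15240 km.
On the circular orbit at r = 23700 km, v_c = √(μ/r) = 4.101 km/s.
Transfer-orbit speed at the same r (vis-viva, a = a_t): v_t = √[μ(2/r − 1/a_t)] = 2.735 km/s.
Δv₂ = |v_t − v_c| = |2.735 − 4.101| = 1.366 km/s.

Δv₂ = 1.37 km/s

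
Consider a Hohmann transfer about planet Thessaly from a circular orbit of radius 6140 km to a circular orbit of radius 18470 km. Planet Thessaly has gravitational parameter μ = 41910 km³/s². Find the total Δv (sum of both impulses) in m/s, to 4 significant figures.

The Hohmann ellipse has a_t = (r₁ + r₂)/2 = 12305 km.
At r₁ the circular-orbit speed is v₁ = √(μ/r₁) = 2.6126 km/s.
On the transfer ellipse at r₁, v² = μ(2/r − 1/a) gives v_p = √[μ(2/r₁ − 1/a_t)] = 3.2009 km/s.
First burn Δv₁ = |v_p − v₁| = 0.5883 km/s.
Circular speed at r₂: v₂ = √(μ/r₂) = 1.50635 km/s.
Transfer-orbit speed at r₂: v_a = √[μ(2/r₂ − 1/a_t)] = 1.06407 km/s.
Second burn Δv₂ = |v₂ − v_a| = 0.4423 km/s.
Δv = Δv₁ + Δv₂ = 0.5883 + 0.4423 = 1.031 km/s.

Δv = 1031 m/s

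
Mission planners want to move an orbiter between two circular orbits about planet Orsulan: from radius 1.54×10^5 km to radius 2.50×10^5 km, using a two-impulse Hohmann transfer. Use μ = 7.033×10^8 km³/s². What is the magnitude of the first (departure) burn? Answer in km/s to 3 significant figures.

Δv₁ = 7.60 km/s

Semi-major axis of the transfer orbit: a_t = (1.540×10^5 + 2.500×10^5)/2 = 2.020×10^5 km.
On the circular orbit at r = 1.540×10^5 km, v_c = √(μ/r) = 67.5787 km/s.
Transfer-orbit speed at the same r (vis-viva, a = a_t): v_t = √[μ(2/r − 1/a_t)] = 75.1803 km/s.
Δv₁ = |v_t − v_c| = |75.1803 − 67.5787| = 7.602 km/s.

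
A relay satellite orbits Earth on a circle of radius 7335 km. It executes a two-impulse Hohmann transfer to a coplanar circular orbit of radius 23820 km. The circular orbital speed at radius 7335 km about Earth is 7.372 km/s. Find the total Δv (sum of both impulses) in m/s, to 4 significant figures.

Δv = 3028 m/s

From the circular-orbit relation v² = μ/r at r = 7335 km: μ = v²r = (7.372)² × 7335 = 3.98631×10^5 km³/s².
The Hohmann ellipse has a_t = (r₁ + r₂)/2 = 15577.5 km.
At r₁ the circular-orbit speed is v₁ = √(μ/r₁) = 7.372 km/s.
On the transfer ellipse at r₁, v² = μ(2/r − 1/a) gives v_p = √[μ(2/r₁ − 1/a_t)] = 9.116 km/s.
First burn Δv₁ = |v_p − v₁| = 1.744 km/s.
Circular speed at r₂: v₂ = √(μ/r₂) = 4.091 km/s.
Transfer-orbit speed at r₂: v_a = √[μ(2/r₂ − 1/a_t)] = 2.807 km/s.
Second burn Δv₂ = |v₂ − v_a| = 1.284 km/s.
Δv = Δv₁ + Δv₂ = 1.744 + 1.284 = 3.028 km/s.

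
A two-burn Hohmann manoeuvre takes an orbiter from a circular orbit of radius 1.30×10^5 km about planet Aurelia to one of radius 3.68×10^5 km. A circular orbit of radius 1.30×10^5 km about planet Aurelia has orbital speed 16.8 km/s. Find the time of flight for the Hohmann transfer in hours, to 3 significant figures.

t = 17.9 hours

From the circular-orbit relation v² = μ/r at r = 1.30×10^5 km: μ = v²r = (16.8)² × 1.30×10^5 = 3.66912×10^7 km³/s².
Semi-major axis of the transfer orbit: a_t = (1.300×10^5 + 3.680×10^5)/2 = 2.490×10^5 km.
Half the transfer-orbit period gives t = π√(a_t³/μ) = 64440 s.
Converting: 64440 s ÷ 3600 s/hour = 17.9 hours.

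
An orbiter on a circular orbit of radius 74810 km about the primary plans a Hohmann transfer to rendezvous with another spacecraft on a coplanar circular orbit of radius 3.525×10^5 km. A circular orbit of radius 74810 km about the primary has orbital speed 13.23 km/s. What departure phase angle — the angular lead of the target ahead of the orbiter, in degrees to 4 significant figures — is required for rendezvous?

From the circular-orbit relation v² = μ/r at r = 74810 km: μ = v²r = (13.23)² × 74810 = 1.30942×10^7 km³/s².
Transfer-ellipse semi-major axis a_t = (r₁ + r₂)/2 = (74810 + 3.525×10^5)/2 = 2.13655×10^5 km.
The half-period of the transfer ellipse is t = π√(a_t³/μ) = 85739.27 s.
Target angular speed ω₂ = √(μ/r₂³) = 1.729024×10^-5 rad/s.
Angle swept by the target during transfer: ω₂·t = 1.4825 rad = 84.94°.
The orbiter traverses 180° on the transfer ellipse, so the target must lead by 180° − 84.94° = 95.06°.

φ = 95.06°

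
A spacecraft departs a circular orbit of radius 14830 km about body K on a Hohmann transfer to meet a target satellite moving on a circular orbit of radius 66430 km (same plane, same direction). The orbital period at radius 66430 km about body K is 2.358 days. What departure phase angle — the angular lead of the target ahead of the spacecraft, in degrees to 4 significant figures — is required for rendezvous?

φ = 93.90°

From Kepler's third law T² = 4π²r³/μ at r = 66430 km, T = 2.358 days = 2.358 × 86400 s = 2.037312×10^5 s: μ = 4π²r³/T² = 2.78829×10^5 km³/s².
The Hohmann ellipse has a_t = (r₁ + r₂)/2 = 40630 km.
The half-period of the transfer ellipse is t = π√(a_t³/μ) = 48725 s.
The target's mean motion on its circular orbit is ω₂ = √(μ/r₂³) = 3.0841×10^-5 rad/s.
Angle swept by the target during transfer: ω₂·t = 1.5027 rad = 86.10°.
Arrival is 180° from departure on the ellipse, so φ = 180° − 86.10° = 93.90°.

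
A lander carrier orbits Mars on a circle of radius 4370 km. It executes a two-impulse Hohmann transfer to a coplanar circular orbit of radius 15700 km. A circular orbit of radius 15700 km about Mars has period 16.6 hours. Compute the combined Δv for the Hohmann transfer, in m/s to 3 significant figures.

From Kepler's third law T² = 4π²r³/μ at r = 15700 km, T = 16.6 hours = 16.6 × 3600 s = 59760 s: μ = 4π²r³/T² = 42779.7 km³/s².
The Hohmann ellipse has a_t = (r₁ + r₂)/2 = 10035 km.
Circular speed at r₁: v₁ = √(μ/r₁) = √(42779.7/4370) = 3.1288 km/s.
On the transfer ellipse at r₁, v² = μ(2/r − 1/a) gives v_p = √[μ(2/r₁ − 1/a_t)] = 3.9135 km/s.
First burn Δv₁ = |v_p − v₁| = 0.7847 km/s.
Circular speed at r₂: v₂ = √(μ/r₂) = 1.6507 km/s.
Transfer-orbit speed at r₂: v_a = √[μ(2/r₂ − 1/a_t)] = 1.0893 km/s.
Second burn Δv₂ = |v₂ − v_a| = 0.5614 km/s.
Δv = Δv₁ + Δv₂ = 0.7847 + 0.5614 = 1.346 km/s.

Δv = 1350 m/s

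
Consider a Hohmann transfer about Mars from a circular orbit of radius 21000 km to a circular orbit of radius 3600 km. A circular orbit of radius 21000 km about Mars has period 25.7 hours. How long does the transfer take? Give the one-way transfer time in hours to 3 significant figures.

From Kepler's third law T² = 4π²r³/μ at r = 21000 km, T = 25.7 hours = 25.7 × 3600 s = 92520 s: μ = 4π²r³/T² = 42711.7 km³/s².
Semi-major axis of the transfer orbit: a_t = (21000 + 3600)/2 = 12300 km.
Transfer time t = π√(a_t³/μ) = π√((12300)³ / 42711.7) = 20740 s.
Converting: 20740 s ÷ 3600 s/hour = 5.76 hours.

t = 5.76 hours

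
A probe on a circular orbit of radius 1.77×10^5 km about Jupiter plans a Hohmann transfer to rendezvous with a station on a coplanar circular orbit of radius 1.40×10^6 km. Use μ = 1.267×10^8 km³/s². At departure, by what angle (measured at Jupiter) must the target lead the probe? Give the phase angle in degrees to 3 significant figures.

φ = 104°

Semi-major axis of the transfer orbit: a_t = (1.770×10^5 + 1.400×10^6)/2 = 7.885×10^5 km.
The half-period of the transfer ellipse is t = π√(a_t³/μ) = 1.9542×10^5 s.
The target's mean motion on its circular orbit is ω₂ = √(μ/r₂³) = 6.7951×10^-6 rad/s.
Angle swept by the target during transfer: ω₂·t = 1.3279 rad = 76.08°.
Arrival is 180° from departure on the ellipse, so φ = 180° − 76.08° = 104°.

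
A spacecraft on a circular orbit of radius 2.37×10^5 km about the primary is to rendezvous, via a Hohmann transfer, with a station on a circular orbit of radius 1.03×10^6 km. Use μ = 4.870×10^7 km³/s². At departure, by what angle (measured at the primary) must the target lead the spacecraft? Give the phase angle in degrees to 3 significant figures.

φ = 93.2°

Semi-major axis of the transfer orbit: a_t = (2.370×10^5 + 1.030×10^6)/2 = 6.335×10^5 km.
The half-period of the transfer ellipse is t = π√(a_t³/μ) = 2.26989×10^5 s.
The target's mean motion on its circular orbit is ω₂ = √(μ/r₂³) = 6.67588×10^-6 rad/s.
Angle swept by the target during transfer: ω₂·t = 1.51535 rad = 86.82°.
Arrival is 180° from departure on the ellipse, so φ = 180° − 86.82° = 93.2°.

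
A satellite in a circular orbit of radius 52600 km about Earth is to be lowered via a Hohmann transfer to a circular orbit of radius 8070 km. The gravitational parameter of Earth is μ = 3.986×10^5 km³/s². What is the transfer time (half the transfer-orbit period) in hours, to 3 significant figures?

t = 7.30 hours

Semi-major axis of the transfer orbit: a_t = (52600 + 8070)/2 = 30335 km.
By Kepler's third law the transfer-orbit period is T = 2π√(a_t³/μ), so t = T/2 = 26290 s.
Converting: 26290 s ÷ 3600 s/hour = 7.30 hours.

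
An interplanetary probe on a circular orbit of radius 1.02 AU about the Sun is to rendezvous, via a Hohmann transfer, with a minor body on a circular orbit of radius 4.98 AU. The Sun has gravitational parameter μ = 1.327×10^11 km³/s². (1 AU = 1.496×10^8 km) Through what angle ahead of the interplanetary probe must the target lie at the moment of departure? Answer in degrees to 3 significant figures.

φ = 95.8°

In km: r₁ = 1.02 × 1.496×10^8 = 1.52592×10^8 km; r₂ = 4.98 × 1.496×10^8 = 7.45008×10^8 km.
Transfer-ellipse semi-major axis a_t = (r₁ + r₂)/2 = (1.52592×10^8 + 7.45008×10^8)/2 = 4.488×10^8 km.
The half-period of the transfer ellipse is t = π√(a_t³/μ) = 8.1996×10^7 s.
Target angular speed ω₂ = √(μ/r₂³) = 1.7914×10^-8 rad/s.
Angle swept by the target during transfer: ω₂·t = 1.4689 rad = 84.16°.
Arrival is 180° from departure on the ellipse, so φ = 180° − 84.16° = 95.8°.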